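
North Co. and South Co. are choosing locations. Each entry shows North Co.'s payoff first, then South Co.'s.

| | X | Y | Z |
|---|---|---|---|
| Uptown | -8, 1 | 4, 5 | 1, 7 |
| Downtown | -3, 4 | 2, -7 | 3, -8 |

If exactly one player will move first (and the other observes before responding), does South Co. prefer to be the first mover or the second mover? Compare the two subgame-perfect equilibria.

If North Co. leads: South Co.'s best replies are Uptown→Z, Downtown→X; North Co.'s induced payoffs 1, -3; outcome (Uptown, Z), payoffs (1, 7).
If South Co. leads: North Co.'s best replies are X→Downtown, Y→Uptown, Z→Downtown; South Co.'s induced payoffs 4, 5, -8; outcome (Uptown, Y), payoffs (4, 5).
South Co. gets 5 moving first and 7 moving second, so South Co. prefers to move second.

second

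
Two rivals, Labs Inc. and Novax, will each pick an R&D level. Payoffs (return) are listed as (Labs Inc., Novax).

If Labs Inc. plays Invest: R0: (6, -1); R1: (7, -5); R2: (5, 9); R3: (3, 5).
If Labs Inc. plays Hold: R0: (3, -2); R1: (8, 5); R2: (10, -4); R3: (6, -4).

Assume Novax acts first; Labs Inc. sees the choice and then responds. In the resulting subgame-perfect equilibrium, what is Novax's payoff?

5

Backward induction with Novax moving first.
- R0: BR = Invest, leader payoff -1.
- R1: BR = Hold, leader payoff 5.
- R2: BR = Hold, leader payoff -4.
- R3: BR = Hold, leader payoff -4.
Novax's induced payoffs are -1, 5, -4, -4, so Novax commits to R1. Subgame-perfect outcome: (Hold, R1) with payoffs (8, 5).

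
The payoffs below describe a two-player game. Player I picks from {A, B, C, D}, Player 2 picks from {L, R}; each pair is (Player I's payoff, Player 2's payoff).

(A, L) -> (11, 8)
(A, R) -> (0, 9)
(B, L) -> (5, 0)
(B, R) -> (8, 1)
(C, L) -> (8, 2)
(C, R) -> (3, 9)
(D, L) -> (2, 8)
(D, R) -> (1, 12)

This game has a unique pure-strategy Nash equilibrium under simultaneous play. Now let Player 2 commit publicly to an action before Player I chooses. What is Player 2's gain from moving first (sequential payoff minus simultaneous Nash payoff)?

Player I best-responds to each possible Player 2 move:
- L → Player I plays A (best of 11, 5, 8, 2); Player 2 gets 8.
- R → Player I plays B (best of 0, 8, 3, 1); Player 2 gets 1.
Player 2's induced payoffs are 8, 1, so Player 2 commits to L. Subgame-perfect outcome: (A, L) with payoffs (11, 8).
For the simultaneous game, intersect best replies.
Player I's best replies: L→A; R→B.
Player 2's best replies: A→R; B→R; C→R; D→R.
Only (B, R) has each player best-responding; Nash payoffs (8, 1).
Player 2's commitment gain: 8 − 1 = 7.

7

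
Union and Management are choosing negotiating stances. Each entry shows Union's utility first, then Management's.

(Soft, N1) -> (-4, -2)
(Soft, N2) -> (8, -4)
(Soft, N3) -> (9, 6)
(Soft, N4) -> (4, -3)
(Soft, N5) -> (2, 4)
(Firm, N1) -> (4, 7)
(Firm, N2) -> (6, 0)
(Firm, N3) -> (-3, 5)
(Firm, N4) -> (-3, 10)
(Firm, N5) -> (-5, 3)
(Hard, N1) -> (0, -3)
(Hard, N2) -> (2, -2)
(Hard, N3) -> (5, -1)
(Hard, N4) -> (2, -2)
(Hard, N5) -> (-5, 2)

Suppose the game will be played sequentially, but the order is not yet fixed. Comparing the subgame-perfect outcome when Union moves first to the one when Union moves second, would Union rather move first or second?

first

If Union leads: Management's best replies are Soft→N3, Firm→N4, Hard→N5; Union's induced payoffs 9, -3, -5; outcome (Soft, N3), payoffs (9, 6).
If Management leads: Union's best replies are N1→Firm, N2→Soft, N3→Soft, N4→Soft, N5→Soft; Management's induced payoffs 7, -4, 6, -3, 4; outcome (Firm, N1), payoffs (4, 7).
Union gets 9 moving first and 4 moving second, so Union prefers to move first.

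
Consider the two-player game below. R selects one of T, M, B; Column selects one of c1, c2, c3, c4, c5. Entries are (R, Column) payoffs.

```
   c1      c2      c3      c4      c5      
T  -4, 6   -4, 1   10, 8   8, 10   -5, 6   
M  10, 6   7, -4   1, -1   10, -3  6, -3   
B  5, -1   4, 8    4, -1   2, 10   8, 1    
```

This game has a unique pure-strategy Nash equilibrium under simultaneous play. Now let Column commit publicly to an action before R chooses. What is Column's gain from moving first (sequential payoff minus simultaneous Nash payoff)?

2

Backward induction with Column moving first.
- c1: BR = M, leader payoff 6.
- c2: BR = M, leader payoff -4.
- c3: BR = T, leader payoff 8.
- c4: BR = M, leader payoff -3.
- c5: BR = B, leader payoff 1.
Maximizing over 6, -4, 8, -3, 1, Column chooses c3. Subgame-perfect outcome: (T, c3) with payoffs (10, 8).
Under simultaneous play:
R's best replies: c1→M; c2→M; c3→T; c4→M; c5→B.
Column's best replies: T→c4; M→c1; B→c4.
The unique mutual best reply is (M, c1), giving (10, 6).
Column's commitment gain: 8 − 6 = 2.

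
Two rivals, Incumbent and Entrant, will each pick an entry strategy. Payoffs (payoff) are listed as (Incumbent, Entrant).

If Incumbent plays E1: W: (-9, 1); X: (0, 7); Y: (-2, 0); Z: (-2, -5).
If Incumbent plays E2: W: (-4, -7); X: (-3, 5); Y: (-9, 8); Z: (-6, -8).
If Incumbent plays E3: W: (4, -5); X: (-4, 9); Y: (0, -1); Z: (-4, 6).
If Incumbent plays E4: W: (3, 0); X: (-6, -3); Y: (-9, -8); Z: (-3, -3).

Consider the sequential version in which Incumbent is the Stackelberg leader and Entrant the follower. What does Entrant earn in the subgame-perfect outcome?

Solve by backward induction (Incumbent leads).
- E1 → Entrant plays X (best of 1, 7, 0, -5); Incumbent gets 0.
- E2 → Entrant plays Y (best of -7, 5, 8, -8); Incumbent gets -9.
- E3 → Entrant plays X (best of -5, 9, -1, 6); Incumbent gets -4.
- E4 → Entrant plays W (best of 0, -3, -8, -3); Incumbent gets 3.
Incumbent's induced payoffs are 0, -9, -4, 3, so Incumbent commits to E4. Subgame-perfect outcome: (E4, W) with payoffs (3, 0).

0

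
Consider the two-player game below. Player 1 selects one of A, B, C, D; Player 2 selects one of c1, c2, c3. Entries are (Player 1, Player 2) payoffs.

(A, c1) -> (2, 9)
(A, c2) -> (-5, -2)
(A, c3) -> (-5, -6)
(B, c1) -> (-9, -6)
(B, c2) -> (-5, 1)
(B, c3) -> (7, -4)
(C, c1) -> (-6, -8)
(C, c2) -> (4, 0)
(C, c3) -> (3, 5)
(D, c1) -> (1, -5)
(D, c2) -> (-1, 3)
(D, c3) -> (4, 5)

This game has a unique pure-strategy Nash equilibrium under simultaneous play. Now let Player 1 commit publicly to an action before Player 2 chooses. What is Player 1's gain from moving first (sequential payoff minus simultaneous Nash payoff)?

2

Solve by backward induction (Player 1 leads).
- A → Player 2 plays c1 (best of 9, -2, -6); Player 1 gets 2.
- B → Player 2 plays c2 (best of -6, 1, -4); Player 1 gets -5.
- C → Player 2 plays c3 (best of -8, 0, 5); Player 1 gets 3.
- D → Player 2 plays c3 (best of -5, 3, 5); Player 1 gets 4.
Maximizing over 2, -5, 3, 4, Player 1 chooses D. Subgame-perfect outcome: (D, c3) with payoffs (4, 5).
Now find the simultaneous Nash equilibrium.
Player 1's best replies: c1→A; c2→C; c3→B.
Player 2's best replies: A→c1; B→c2; C→c3; D→c3.
Only (A, c1) has each player best-responding; Nash payoffs (2, 9).
Player 1's commitment gain: 4 − 2 = 2.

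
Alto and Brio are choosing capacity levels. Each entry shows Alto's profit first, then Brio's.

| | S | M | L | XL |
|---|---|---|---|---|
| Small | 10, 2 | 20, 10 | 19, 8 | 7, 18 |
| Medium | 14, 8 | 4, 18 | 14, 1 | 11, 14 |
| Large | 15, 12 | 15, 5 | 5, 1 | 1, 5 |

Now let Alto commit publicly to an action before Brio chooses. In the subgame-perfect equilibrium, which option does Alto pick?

Backward induction with Alto moving first.
- Small: Brio compares 2, 10, 8, 18 and picks XL; Alto would get 7.
- Medium: Brio compares 8, 18, 1, 14 and picks M; Alto would get 4.
- Large: Brio compares 12, 5, 1, 5 and picks S; Alto would get 15.
Among 7, 4, 15, the best is 15 at Large. Subgame-perfect outcome: (Large, S) with payoffs (15, 12).

Large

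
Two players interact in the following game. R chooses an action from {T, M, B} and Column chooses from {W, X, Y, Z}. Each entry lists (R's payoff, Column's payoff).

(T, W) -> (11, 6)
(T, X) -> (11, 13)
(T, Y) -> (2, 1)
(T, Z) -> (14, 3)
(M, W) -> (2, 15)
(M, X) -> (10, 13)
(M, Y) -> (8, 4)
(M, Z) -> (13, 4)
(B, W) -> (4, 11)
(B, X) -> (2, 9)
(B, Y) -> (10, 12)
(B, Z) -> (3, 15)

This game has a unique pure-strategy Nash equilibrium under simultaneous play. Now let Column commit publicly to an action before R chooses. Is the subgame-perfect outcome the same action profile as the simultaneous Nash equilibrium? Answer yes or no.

R best-responds to each possible Column move:
- W: BR = T, leader payoff 6.
- X: BR = T, leader payoff 13.
- Y: BR = B, leader payoff 12.
- Z: BR = T, leader payoff 3.
Maximizing over 6, 13, 12, 3, Column chooses X. Subgame-perfect outcome: (T, X) with payoffs (11, 13).
Under simultaneous play:
R's best replies: W→T; X→T; Y→B; Z→T.
Column's best replies: T→X; M→W; B→Z.
The unique mutual best reply is (T, X), giving (11, 13).
Sequential outcome (T, X) coincides with the Nash profile (T, X).

yes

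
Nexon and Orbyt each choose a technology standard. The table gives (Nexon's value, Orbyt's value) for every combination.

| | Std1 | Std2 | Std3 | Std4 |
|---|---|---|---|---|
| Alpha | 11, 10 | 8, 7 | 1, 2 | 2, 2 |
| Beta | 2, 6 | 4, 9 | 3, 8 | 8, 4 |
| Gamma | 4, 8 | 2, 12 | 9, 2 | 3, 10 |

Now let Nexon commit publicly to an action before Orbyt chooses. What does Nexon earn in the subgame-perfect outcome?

Work backward from Orbyt's decision.
- Alpha: BR = Std1, leader payoff 11.
- Beta: BR = Std2, leader payoff 4.
- Gamma: BR = Std2, leader payoff 2.
Maximizing over 11, 4, 2, Nexon chooses Alpha. Subgame-perfect outcome: (Alpha, Std1) with payoffs (11, 10).

11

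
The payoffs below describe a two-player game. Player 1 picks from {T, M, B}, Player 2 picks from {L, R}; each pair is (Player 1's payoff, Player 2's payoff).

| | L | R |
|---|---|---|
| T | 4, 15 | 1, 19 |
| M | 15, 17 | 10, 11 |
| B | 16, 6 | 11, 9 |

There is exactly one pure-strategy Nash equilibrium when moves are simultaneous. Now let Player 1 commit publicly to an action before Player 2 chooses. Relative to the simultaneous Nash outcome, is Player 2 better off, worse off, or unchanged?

Backward induction with Player 1 moving first.
- T: Player 2 compares 15, 19 and picks R; Player 1 would get 1.
- M: Player 2 compares 17, 11 and picks L; Player 1 would get 15.
- B: Player 2 compares 6, 9 and picks R; Player 1 would get 11.
Maximizing over 1, 15, 11, Player 1 chooses M. Subgame-perfect outcome: (M, L) with payoffs (15, 17).
Under simultaneous play:
Player 1's best replies: L→B; R→B.
Player 2's best replies: T→R; M→L; B→R.
The unique mutual best reply is (B, R), giving (11, 9).
Player 2 earns 17 sequentially versus 9 at the Nash outcome: better off.

better off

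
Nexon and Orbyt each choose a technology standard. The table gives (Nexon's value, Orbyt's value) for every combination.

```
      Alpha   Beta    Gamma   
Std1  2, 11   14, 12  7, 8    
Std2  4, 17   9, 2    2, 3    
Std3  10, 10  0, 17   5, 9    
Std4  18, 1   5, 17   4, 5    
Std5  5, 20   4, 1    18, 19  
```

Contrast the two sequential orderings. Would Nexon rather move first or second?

second

If Nexon leads: Orbyt's best replies are Std1→Beta, Std2→Alpha, Std3→Beta, Std4→Beta, Std5→Alpha; Nexon's induced payoffs 14, 4, 0, 5, 5; outcome (Std1, Beta), payoffs (14, 12).
If Orbyt leads: Nexon's best replies are Alpha→Std4, Beta→Std1, Gamma→Std5; Orbyt's induced payoffs 1, 12, 19; outcome (Std5, Gamma), payoffs (18, 19).
Nexon gets 14 moving first and 18 moving second, so Nexon prefers to move second.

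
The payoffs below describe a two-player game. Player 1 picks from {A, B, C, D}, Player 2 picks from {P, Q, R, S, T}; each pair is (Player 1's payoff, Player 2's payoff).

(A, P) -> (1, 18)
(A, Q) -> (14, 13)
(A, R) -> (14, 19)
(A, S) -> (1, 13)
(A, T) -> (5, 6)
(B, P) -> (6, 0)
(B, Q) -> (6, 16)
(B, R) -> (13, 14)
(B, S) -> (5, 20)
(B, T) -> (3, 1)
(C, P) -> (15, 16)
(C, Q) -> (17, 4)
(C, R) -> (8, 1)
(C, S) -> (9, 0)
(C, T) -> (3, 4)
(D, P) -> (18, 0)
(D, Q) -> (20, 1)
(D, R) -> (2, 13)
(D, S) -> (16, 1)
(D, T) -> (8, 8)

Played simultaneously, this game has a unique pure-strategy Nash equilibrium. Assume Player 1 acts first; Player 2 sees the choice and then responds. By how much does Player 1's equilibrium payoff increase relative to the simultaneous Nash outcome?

1

Player 2 best-responds to each possible Player 1 move:
- A → Player 2 plays R (best of 18, 13, 19, 13, 6); Player 1 gets 14.
- B → Player 2 plays S (best of 0, 16, 14, 20, 1); Player 1 gets 5.
- C → Player 2 plays P (best of 16, 4, 1, 0, 4); Player 1 gets 15.
- D → Player 2 plays R (best of 0, 1, 13, 1, 8); Player 1 gets 2.
Maximizing over 14, 5, 15, 2, Player 1 chooses C. Subgame-perfect outcome: (C, P) with payoffs (15, 16).
For the simultaneous game, intersect best replies.
Player 1's best replies: P→D; Q→D; R→A; S→D; T→D.
Player 2's best replies: A→R; B→S; C→P; D→R.
The unique mutual best reply is (A, R), giving (14, 19).
Player 1's commitment gain: 15 − 14 = 1.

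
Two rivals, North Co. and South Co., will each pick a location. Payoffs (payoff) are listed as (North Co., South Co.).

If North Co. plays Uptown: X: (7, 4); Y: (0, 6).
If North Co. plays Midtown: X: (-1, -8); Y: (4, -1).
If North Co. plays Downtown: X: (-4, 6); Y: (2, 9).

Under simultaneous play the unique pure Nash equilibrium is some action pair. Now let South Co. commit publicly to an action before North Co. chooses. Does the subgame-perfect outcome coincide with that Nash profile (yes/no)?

Work backward from North Co.'s decision.
- X → North Co. plays Uptown (best of 7, -1, -4); South Co. gets 4.
- Y → North Co. plays Midtown (best of 0, 4, 2); South Co. gets -1.
Maximizing over 4, -1, South Co. chooses X. Subgame-perfect outcome: (Uptown, X) with payoffs (7, 4).
For the simultaneous game, intersect best replies.
North Co.'s best replies: X→Uptown; Y→Midtown.
South Co.'s best replies: Uptown→Y; Midtown→Y; Downtown→Y.
The unique mutual best reply is (Midtown, Y), giving (4, -1).
Sequential outcome (Uptown, X) differs from the Nash profile (Midtown, Y).

no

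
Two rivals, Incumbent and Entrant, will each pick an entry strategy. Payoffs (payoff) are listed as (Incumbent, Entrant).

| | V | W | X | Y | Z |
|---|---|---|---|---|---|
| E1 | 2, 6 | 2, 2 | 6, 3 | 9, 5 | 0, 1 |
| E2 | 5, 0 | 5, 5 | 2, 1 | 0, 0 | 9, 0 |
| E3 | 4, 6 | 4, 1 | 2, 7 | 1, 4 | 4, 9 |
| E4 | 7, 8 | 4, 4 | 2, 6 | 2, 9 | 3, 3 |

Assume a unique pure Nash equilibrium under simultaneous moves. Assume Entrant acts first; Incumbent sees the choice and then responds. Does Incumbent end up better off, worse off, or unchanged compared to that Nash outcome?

better off

Backward induction with Entrant moving first.
- V: Incumbent compares 2, 5, 4, 7 and picks E4; Entrant would get 8.
- W: Incumbent compares 2, 5, 4, 4 and picks E2; Entrant would get 5.
- X: Incumbent compares 6, 2, 2, 2 and picks E1; Entrant would get 3.
- Y: Incumbent compares 9, 0, 1, 2 and picks E1; Entrant would get 5.
- Z: Incumbent compares 0, 9, 4, 3 and picks E2; Entrant would get 0.
Maximizing over 8, 5, 3, 5, 0, Entrant chooses V. Subgame-perfect outcome: (E4, V) with payoffs (7, 8).
Now find the simultaneous Nash equilibrium.
Incumbent's best replies: V→E4; W→E2; X→E1; Y→E1; Z→E2.
Entrant's best replies: E1→V; E2→W; E3→Z; E4→Y.
Only (E2, W) has each player best-responding; Nash payoffs (5, 5).
Incumbent earns 7 sequentially versus 5 at the Nash outcome: better off.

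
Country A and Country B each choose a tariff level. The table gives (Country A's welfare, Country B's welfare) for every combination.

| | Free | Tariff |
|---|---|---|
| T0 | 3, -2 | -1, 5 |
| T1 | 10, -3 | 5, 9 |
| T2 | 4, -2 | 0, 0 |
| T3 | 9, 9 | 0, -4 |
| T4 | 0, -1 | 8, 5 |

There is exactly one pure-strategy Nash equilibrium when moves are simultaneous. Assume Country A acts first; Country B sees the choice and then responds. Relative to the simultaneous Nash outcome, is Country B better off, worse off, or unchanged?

Country B best-responds to each possible Country A move:
- T0: BR = Tariff, leader payoff -1.
- T1: BR = Tariff, leader payoff 5.
- T2: BR = Tariff, leader payoff 0.
- T3: BR = Free, leader payoff 9.
- T4: BR = Tariff, leader payoff 8.
Country A's induced payoffs are -1, 5, 0, 9, 8, so Country A commits to T3. Subgame-perfect outcome: (T3, Free) with payoffs (9, 9).
For the simultaneous game, intersect best replies.
Country A's best replies: Free→T1; Tariff→T4.
Country B's best replies: T0→Tariff; T1→Tariff; T2→Tariff; T3→Free; T4→Tariff.
Only (T4, Tariff) has each player best-responding; Nash payoffs (8, 5).
Country B earns 9 sequentially versus 5 at the Nash outcome: better off.

better off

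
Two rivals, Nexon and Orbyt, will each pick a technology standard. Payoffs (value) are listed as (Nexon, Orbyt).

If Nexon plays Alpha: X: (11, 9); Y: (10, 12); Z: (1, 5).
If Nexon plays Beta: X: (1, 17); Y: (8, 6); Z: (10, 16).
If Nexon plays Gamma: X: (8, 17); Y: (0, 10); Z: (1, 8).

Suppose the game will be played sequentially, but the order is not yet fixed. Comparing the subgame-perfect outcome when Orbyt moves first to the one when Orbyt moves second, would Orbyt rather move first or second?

first

If Nexon leads: Orbyt's best replies are Alpha→Y, Beta→X, Gamma→X; Nexon's induced payoffs 10, 1, 8; outcome (Alpha, Y), payoffs (10, 12).
If Orbyt leads: Nexon's best replies are X→Alpha, Y→Alpha, Z→Beta; Orbyt's induced payoffs 9, 12, 16; outcome (Beta, Z), payoffs (10, 16).
Orbyt gets 16 moving first and 12 moving second, so Orbyt prefers to move first.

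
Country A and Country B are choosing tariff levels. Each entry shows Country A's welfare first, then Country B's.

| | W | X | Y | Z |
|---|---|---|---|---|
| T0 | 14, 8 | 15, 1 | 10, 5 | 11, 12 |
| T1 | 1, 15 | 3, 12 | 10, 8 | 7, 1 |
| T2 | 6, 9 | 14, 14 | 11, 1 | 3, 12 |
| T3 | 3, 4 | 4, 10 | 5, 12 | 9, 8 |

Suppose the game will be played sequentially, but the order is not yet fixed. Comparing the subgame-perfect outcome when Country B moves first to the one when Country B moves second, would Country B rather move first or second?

If Country A leads: Country B's best replies are T0→Z, T1→W, T2→X, T3→Y; Country A's induced payoffs 11, 1, 14, 5; outcome (T2, X), payoffs (14, 14).
If Country B leads: Country A's best replies are W→T0, X→T0, Y→T2, Z→T0; Country B's induced payoffs 8, 1, 1, 12; outcome (T0, Z), payoffs (11, 12).
Country B gets 12 moving first and 14 moving second, so Country B prefers to move second.

second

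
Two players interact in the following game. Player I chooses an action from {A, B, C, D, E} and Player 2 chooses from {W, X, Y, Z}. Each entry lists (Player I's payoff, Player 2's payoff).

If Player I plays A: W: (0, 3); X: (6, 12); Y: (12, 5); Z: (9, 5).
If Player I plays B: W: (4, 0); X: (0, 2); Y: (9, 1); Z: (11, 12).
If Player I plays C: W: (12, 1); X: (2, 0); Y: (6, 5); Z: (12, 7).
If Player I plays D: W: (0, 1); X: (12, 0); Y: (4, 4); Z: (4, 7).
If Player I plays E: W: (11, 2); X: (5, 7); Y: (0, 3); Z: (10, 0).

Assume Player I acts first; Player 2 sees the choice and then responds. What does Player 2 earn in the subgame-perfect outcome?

7

Player 2 best-responds to each possible Player I move:
- A: Player 2 compares 3, 12, 5, 5 and picks X; Player I would get 6.
- B: Player 2 compares 0, 2, 1, 12 and picks Z; Player I would get 11.
- C: Player 2 compares 1, 0, 5, 7 and picks Z; Player I would get 12.
- D: Player 2 compares 1, 0, 4, 7 and picks Z; Player I would get 4.
- E: Player 2 compares 2, 7, 3, 0 and picks X; Player I would get 5.
Among 6, 11, 12, 4, 5, the best is 12 at C. Subgame-perfect outcome: (C, Z) with payoffs (12, 7).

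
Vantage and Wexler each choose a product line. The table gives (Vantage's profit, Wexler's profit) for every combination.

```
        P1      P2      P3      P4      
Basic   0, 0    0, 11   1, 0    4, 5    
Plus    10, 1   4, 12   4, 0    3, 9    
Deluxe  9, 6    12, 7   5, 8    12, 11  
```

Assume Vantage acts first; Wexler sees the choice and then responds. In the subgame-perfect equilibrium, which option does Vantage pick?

Deluxe

Solve by backward induction (Vantage leads).
- Basic: BR = P2, leader payoff 0.
- Plus: BR = P2, leader payoff 4.
- Deluxe: BR = P4, leader payoff 12.
Vantage's induced payoffs are 0, 4, 12, so Vantage commits to Deluxe. Subgame-perfect outcome: (Deluxe, P4) with payoffs (12, 11).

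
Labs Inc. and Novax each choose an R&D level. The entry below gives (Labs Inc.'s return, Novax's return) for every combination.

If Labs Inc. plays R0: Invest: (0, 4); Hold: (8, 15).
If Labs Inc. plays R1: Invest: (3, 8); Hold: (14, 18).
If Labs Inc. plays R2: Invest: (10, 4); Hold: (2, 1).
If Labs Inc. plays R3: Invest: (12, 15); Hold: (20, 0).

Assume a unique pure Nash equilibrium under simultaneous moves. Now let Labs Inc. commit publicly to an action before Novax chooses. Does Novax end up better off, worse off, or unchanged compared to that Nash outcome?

Novax best-responds to each possible Labs Inc. move:
- R0 → Novax plays Hold (best of 4, 15); Labs Inc. gets 8.
- R1 → Novax plays Hold (best of 8, 18); Labs Inc. gets 14.
- R2 → Novax plays Invest (best of 4, 1); Labs Inc. gets 10.
- R3 → Novax plays Invest (best of 15, 0); Labs Inc. gets 12.
Maximizing over 8, 14, 10, 12, Labs Inc. chooses R1. Subgame-perfect outcome: (R1, Hold) with payoffs (14, 18).
Under simultaneous play:
Labs Inc.'s best replies: Invest→R3; Hold→R3.
Novax's best replies: R0→Hold; R1→Hold; R2→Invest; R3→Invest.
The unique mutual best reply is (R3, Invest), giving (12, 15).
Novax earns 18 sequentially versus 15 at the Nash outcome: better off.

better off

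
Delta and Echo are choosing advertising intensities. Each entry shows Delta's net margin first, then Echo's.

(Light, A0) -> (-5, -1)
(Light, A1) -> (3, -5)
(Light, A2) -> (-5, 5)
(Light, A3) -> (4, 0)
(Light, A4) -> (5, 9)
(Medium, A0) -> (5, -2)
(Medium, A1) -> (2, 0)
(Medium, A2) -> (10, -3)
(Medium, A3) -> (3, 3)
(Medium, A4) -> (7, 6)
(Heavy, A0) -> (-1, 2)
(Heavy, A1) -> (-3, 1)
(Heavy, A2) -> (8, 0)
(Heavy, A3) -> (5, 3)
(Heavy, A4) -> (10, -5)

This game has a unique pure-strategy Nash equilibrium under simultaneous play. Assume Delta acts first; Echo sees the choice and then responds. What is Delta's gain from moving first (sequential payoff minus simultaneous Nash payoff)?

Solve by backward induction (Delta leads).
- Light → Echo plays A4 (best of -1, -5, 5, 0, 9); Delta gets 5.
- Medium → Echo plays A4 (best of -2, 0, -3, 3, 6); Delta gets 7.
- Heavy → Echo plays A3 (best of 2, 1, 0, 3, -5); Delta gets 5.
Among 5, 7, 5, the best is 7 at Medium. Subgame-perfect outcome: (Medium, A4) with payoffs (7, 6).
For the simultaneous game, intersect best replies.
Delta's best replies: A0→Medium; A1→Light; A2→Medium; A3→Heavy; A4→Heavy.
Echo's best replies: Light→A4; Medium→A4; Heavy→A3.
Only (Heavy, A3) has each player best-responding; Nash payoffs (5, 3).
Delta's commitment gain: 7 − 5 = 2.

2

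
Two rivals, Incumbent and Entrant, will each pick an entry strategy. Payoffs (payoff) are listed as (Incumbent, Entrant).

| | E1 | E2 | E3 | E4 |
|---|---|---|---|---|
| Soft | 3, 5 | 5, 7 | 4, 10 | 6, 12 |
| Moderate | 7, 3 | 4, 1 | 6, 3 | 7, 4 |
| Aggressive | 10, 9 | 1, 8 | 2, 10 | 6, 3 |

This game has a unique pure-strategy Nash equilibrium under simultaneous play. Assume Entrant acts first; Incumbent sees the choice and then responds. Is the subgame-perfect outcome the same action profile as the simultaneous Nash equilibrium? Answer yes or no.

no

Solve by backward induction (Entrant leads).
- E1 → Incumbent plays Aggressive (best of 3, 7, 10); Entrant gets 9.
- E2 → Incumbent plays Soft (best of 5, 4, 1); Entrant gets 7.
- E3 → Incumbent plays Moderate (best of 4, 6, 2); Entrant gets 3.
- E4 → Incumbent plays Moderate (best of 6, 7, 6); Entrant gets 4.
Entrant's induced payoffs are 9, 7, 3, 4, so Entrant commits to E1. Subgame-perfect outcome: (Aggressive, E1) with payoffs (10, 9).
For the simultaneous game, intersect best replies.
Incumbent's best replies: E1→Aggressive; E2→Soft; E3→Moderate; E4→Moderate.
Entrant's best replies: Soft→E4; Moderate→E4; Aggressive→E3.
Only (Moderate, E4) has each player best-responding; Nash payoffs (7, 4).
Sequential outcome (Aggressive, E1) differs from the Nash profile (Moderate, E4).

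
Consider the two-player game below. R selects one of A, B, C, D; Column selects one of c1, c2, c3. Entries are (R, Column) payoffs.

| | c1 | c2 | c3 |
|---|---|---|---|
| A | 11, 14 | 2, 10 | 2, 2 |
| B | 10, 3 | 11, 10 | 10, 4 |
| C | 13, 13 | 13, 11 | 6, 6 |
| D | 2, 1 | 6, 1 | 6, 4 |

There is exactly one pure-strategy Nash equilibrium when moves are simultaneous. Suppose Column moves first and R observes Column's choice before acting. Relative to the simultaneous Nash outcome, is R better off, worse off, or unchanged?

Backward induction with Column moving first.
- c1: R compares 11, 10, 13, 2 and picks C; Column would get 13.
- c2: R compares 2, 11, 13, 6 and picks C; Column would get 11.
- c3: R compares 2, 10, 6, 6 and picks B; Column would get 4.
Among 13, 11, 4, the best is 13 at c1. Subgame-perfect outcome: (C, c1) with payoffs (13, 13).
Now find the simultaneous Nash equilibrium.
R's best replies: c1→C; c2→C; c3→B.
Column's best replies: A→c1; B→c2; C→c1; D→c3.
Only (C, c1) has each player best-responding; Nash payoffs (13, 13).
R earns 13 sequentially versus 13 at the Nash outcome: unchanged.

unchanged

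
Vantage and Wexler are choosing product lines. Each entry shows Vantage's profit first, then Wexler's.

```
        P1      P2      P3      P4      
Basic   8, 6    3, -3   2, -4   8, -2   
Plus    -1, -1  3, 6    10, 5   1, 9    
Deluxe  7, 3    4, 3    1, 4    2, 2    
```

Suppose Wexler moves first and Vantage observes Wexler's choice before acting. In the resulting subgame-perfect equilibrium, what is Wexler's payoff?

6

Work backward from Vantage's decision.
- P1: Vantage compares 8, -1, 7 and picks Basic; Wexler would get 6.
- P2: Vantage compares 3, 3, 4 and picks Deluxe; Wexler would get 3.
- P3: Vantage compares 2, 10, 1 and picks Plus; Wexler would get 5.
- P4: Vantage compares 8, 1, 2 and picks Basic; Wexler would get -2.
Maximizing over 6, 3, 5, -2, Wexler chooses P1. Subgame-perfect outcome: (Basic, P1) with payoffs (8, 6).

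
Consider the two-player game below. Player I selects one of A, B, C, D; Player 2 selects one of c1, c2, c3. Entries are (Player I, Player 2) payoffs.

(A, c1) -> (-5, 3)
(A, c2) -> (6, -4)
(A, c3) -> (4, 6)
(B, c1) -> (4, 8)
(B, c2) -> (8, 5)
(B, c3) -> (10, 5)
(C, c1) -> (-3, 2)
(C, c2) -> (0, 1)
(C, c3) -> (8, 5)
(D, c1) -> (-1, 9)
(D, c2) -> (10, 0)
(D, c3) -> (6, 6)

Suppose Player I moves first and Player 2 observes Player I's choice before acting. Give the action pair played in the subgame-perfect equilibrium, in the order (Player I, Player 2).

Work backward from Player 2's decision.
- A → Player 2 plays c3 (best of 3, -4, 6); Player I gets 4.
- B → Player 2 plays c1 (best of 8, 5, 5); Player I gets 4.
- C → Player 2 plays c3 (best of 2, 1, 5); Player I gets 8.
- D → Player 2 plays c1 (best of 9, 0, 6); Player I gets -1.
Among 4, 4, 8, -1, the best is 8 at C. Subgame-perfect outcome: (C, c3) with payoffs (8, 5).

(C, c3)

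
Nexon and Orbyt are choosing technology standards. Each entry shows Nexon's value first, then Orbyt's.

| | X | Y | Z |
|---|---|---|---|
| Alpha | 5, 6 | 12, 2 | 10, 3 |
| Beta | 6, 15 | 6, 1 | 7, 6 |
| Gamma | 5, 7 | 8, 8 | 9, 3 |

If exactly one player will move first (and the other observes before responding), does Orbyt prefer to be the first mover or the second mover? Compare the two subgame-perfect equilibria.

first

If Nexon leads: Orbyt's best replies are Alpha→X, Beta→X, Gamma→Y; Nexon's induced payoffs 5, 6, 8; outcome (Gamma, Y), payoffs (8, 8).
If Orbyt leads: Nexon's best replies are X→Beta, Y→Alpha, Z→Alpha; Orbyt's induced payoffs 15, 2, 3; outcome (Beta, X), payoffs (6, 15).
Orbyt gets 15 moving first and 8 moving second, so Orbyt prefers to move first.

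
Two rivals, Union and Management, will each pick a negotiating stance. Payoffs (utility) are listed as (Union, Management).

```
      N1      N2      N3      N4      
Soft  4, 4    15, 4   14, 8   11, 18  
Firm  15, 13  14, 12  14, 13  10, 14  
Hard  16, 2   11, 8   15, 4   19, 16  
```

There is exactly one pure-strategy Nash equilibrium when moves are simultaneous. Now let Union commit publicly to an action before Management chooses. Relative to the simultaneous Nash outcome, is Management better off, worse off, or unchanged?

unchanged

Backward induction with Union moving first.
- Soft → Management plays N4 (best of 4, 4, 8, 18); Union gets 11.
- Firm → Management plays N4 (best of 13, 12, 13, 14); Union gets 10.
- Hard → Management plays N4 (best of 2, 8, 4, 16); Union gets 19.
Among 11, 10, 19, the best is 19 at Hard. Subgame-perfect outcome: (Hard, N4) with payoffs (19, 16).
Now find the simultaneous Nash equilibrium.
Union's best replies: N1→Hard; N2→Soft; N3→Hard; N4→Hard.
Management's best replies: Soft→N4; Firm→N4; Hard→N4.
The unique mutual best reply is (Hard, N4), giving (19, 16).
Management earns 16 sequentially versus 16 at the Nash outcome: unchanged.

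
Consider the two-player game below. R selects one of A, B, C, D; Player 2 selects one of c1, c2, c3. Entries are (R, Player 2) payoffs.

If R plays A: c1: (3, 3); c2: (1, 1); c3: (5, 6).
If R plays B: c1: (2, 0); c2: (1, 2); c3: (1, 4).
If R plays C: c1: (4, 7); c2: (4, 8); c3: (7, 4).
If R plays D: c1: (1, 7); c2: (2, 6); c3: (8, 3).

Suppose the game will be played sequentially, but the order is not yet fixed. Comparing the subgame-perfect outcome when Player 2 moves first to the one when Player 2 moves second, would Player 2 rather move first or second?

first

If R leads: Player 2's best replies are A→c3, B→c3, C→c2, D→c1; R's induced payoffs 5, 1, 4, 1; outcome (A, c3), payoffs (5, 6).
If Player 2 leads: R's best replies are c1→C, c2→C, c3→D; Player 2's induced payoffs 7, 8, 3; outcome (C, c2), payoffs (4, 8).
Player 2 gets 8 moving first and 6 moving second, so Player 2 prefers to move first.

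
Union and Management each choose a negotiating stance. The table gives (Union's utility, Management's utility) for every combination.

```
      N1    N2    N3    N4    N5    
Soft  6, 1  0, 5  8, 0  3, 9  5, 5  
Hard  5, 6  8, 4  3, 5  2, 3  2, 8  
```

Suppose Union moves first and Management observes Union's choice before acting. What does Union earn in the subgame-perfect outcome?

Solve by backward induction (Union leads).
- Soft → Management plays N4 (best of 1, 5, 0, 9, 5); Union gets 3.
- Hard → Management plays N5 (best of 6, 4, 5, 3, 8); Union gets 2.
Union's induced payoffs are 3, 2, so Union commits to Soft. Subgame-perfect outcome: (Soft, N4) with payoffs (3, 9).

3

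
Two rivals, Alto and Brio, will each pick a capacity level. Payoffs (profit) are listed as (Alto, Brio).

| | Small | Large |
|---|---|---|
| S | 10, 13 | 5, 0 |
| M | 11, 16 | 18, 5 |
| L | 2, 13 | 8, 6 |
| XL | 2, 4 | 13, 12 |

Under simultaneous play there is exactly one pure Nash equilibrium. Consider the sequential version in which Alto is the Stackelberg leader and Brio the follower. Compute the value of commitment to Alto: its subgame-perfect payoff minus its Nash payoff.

2

Solve by backward induction (Alto leads).
- S: BR = Small, leader payoff 10.
- M: BR = Small, leader payoff 11.
- L: BR = Small, leader payoff 2.
- XL: BR = Large, leader payoff 13.
Alto's induced payoffs are 10, 11, 2, 13, so Alto commits to XL. Subgame-perfect outcome: (XL, Large) with payoffs (13, 12).
Now find the simultaneous Nash equilibrium.
Alto's best replies: Small→M; Large→M.
Brio's best replies: S→Small; M→Small; L→Small; XL→Large.
The unique mutual best reply is (M, Small), giving (11, 16).
Alto's commitment gain: 13 − 11 = 2.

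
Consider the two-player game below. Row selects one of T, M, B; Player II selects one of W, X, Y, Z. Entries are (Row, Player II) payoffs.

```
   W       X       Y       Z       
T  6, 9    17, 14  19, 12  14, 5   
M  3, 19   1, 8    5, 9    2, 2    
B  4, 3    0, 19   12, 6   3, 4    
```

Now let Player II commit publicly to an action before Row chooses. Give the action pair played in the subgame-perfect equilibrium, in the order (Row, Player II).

Row best-responds to each possible Player II move:
- W: Row compares 6, 3, 4 and picks T; Player II would get 9.
- X: Row compares 17, 1, 0 and picks T; Player II would get 14.
- Y: Row compares 19, 5, 12 and picks T; Player II would get 12.
- Z: Row compares 14, 2, 3 and picks T; Player II would get 5.
Player II's induced payoffs are 9, 14, 12, 5, so Player II commits to X. Subgame-perfect outcome: (T, X) with payoffs (17, 14).

(T, X)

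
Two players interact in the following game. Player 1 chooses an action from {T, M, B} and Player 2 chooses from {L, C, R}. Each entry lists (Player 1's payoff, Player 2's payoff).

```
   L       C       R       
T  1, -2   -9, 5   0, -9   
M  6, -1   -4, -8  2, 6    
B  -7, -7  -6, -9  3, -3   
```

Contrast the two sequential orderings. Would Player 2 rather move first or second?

If Player 1 leads: Player 2's best replies are T→C, M→R, B→R; Player 1's induced payoffs -9, 2, 3; outcome (B, R), payoffs (3, -3).
If Player 2 leads: Player 1's best replies are L→M, C→M, R→B; Player 2's induced payoffs -1, -8, -3; outcome (M, L), payoffs (6, -1).
Player 2 gets -1 moving first and -3 moving second, so Player 2 prefers to move first.

first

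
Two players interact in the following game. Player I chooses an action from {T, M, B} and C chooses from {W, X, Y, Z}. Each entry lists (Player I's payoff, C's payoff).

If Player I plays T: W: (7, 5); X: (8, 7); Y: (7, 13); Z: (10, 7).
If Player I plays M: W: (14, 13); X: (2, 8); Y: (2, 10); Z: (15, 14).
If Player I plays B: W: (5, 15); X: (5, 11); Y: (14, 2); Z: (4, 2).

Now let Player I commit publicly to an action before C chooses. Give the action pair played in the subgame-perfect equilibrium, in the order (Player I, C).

(M, Z)

Backward induction with Player I moving first.
- T: C compares 5, 7, 13, 7 and picks Y; Player I would get 7.
- M: C compares 13, 8, 10, 14 and picks Z; Player I would get 15.
- B: C compares 15, 11, 2, 2 and picks W; Player I would get 5.
Player I's induced payoffs are 7, 15, 5, so Player I commits to M. Subgame-perfect outcome: (M, Z) with payoffs (15, 14).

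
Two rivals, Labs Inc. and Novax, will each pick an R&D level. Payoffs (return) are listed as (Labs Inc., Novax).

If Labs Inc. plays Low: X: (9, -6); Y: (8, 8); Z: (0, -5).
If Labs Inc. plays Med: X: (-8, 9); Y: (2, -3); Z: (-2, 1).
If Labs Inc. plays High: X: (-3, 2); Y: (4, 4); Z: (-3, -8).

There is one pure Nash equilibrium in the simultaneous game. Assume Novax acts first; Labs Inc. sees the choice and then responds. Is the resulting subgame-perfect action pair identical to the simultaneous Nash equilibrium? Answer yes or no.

yes

Work backward from Labs Inc.'s decision.
- X → Labs Inc. plays Low (best of 9, -8, -3); Novax gets -6.
- Y → Labs Inc. plays Low (best of 8, 2, 4); Novax gets 8.
- Z → Labs Inc. plays Low (best of 0, -2, -3); Novax gets -5.
Among -6, 8, -5, the best is 8 at Y. Subgame-perfect outcome: (Low, Y) with payoffs (8, 8).
For the simultaneous game, intersect best replies.
Labs Inc.'s best replies: X→Low; Y→Low; Z→Low.
Novax's best replies: Low→Y; Med→X; High→Y.
The unique mutual best reply is (Low, Y), giving (8, 8).
Sequential outcome (Low, Y) coincides with the Nash profile (Low, Y).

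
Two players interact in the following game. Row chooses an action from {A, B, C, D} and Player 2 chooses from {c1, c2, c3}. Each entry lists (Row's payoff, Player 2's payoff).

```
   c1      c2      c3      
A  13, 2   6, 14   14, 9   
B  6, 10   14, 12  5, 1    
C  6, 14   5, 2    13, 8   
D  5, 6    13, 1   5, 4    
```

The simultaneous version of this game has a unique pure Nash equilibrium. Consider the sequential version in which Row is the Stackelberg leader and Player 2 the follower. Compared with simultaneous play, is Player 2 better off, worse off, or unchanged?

unchanged

Player 2 best-responds to each possible Row move:
- A: Player 2 compares 2, 14, 9 and picks c2; Row would get 6.
- B: Player 2 compares 10, 12, 1 and picks c2; Row would get 14.
- C: Player 2 compares 14, 2, 8 and picks c1; Row would get 6.
- D: Player 2 compares 6, 1, 4 and picks c1; Row would get 5.
Among 6, 14, 6, 5, the best is 14 at B. Subgame-perfect outcome: (B, c2) with payoffs (14, 12).
For the simultaneous game, intersect best replies.
Row's best replies: c1→A; c2→B; c3→A.
Player 2's best replies: A→c2; B→c2; C→c1; D→c1.
Only (B, c2) has each player best-responding; Nash payoffs (14, 12).
Player 2 earns 12 sequentially versus 12 at the Nash outcome: unchanged.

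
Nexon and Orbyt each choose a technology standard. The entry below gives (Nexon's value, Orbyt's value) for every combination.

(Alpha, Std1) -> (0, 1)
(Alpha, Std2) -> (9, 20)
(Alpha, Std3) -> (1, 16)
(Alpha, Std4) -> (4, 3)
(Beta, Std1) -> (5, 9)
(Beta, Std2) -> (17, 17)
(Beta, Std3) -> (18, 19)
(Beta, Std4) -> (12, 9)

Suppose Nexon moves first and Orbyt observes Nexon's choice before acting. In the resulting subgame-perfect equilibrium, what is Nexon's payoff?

Backward induction with Nexon moving first.
- Alpha → Orbyt plays Std2 (best of 1, 20, 16, 3); Nexon gets 9.
- Beta → Orbyt plays Std3 (best of 9, 17, 19, 9); Nexon gets 18.
Maximizing over 9, 18, Nexon chooses Beta. Subgame-perfect outcome: (Beta, Std3) with payoffs (18, 19).

18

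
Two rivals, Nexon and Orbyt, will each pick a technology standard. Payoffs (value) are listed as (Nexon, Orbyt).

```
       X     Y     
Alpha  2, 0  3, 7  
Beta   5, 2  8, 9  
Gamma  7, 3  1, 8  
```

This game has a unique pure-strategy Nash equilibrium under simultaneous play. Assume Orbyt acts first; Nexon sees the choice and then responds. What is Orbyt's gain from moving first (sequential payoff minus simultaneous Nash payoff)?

0

Nexon best-responds to each possible Orbyt move:
- X → Nexon plays Gamma (best of 2, 5, 7); Orbyt gets 3.
- Y → Nexon plays Beta (best of 3, 8, 1); Orbyt gets 9.
Orbyt's induced payoffs are 3, 9, so Orbyt commits to Y. Subgame-perfect outcome: (Beta, Y) with payoffs (8, 9).
Now find the simultaneous Nash equilibrium.
Nexon's best replies: X→Gamma; Y→Beta.
Orbyt's best replies: Alpha→Y; Beta→Y; Gamma→Y.
Only (Beta, Y) has each player best-responding; Nash payoffs (8, 9).
Orbyt's commitment gain: 9 − 9 = 0.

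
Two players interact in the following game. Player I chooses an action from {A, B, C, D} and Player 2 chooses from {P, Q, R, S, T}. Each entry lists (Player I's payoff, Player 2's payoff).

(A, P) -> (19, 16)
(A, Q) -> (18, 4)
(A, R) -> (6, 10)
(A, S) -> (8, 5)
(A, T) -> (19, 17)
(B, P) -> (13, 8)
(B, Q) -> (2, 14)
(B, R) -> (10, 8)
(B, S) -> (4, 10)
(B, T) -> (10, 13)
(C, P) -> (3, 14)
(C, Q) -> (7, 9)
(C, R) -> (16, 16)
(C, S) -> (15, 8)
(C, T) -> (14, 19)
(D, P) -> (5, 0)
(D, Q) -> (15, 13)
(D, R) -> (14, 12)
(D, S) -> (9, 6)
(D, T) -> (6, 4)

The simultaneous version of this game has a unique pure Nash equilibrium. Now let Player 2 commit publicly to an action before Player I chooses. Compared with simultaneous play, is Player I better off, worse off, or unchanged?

unchanged

Work backward from Player I's decision.
- P: BR = A, leader payoff 16.
- Q: BR = A, leader payoff 4.
- R: BR = C, leader payoff 16.
- S: BR = C, leader payoff 8.
- T: BR = A, leader payoff 17.
Maximizing over 16, 4, 16, 8, 17, Player 2 chooses T. Subgame-perfect outcome: (A, T) with payoffs (19, 17).
Now find the simultaneous Nash equilibrium.
Player I's best replies: P→A; Q→A; R→C; S→C; T→A.
Player 2's best replies: A→T; B→Q; C→T; D→Q.
Only (A, T) has each player best-responding; Nash payoffs (19, 17).
Player I earns 19 sequentially versus 19 at the Nash outcome: unchanged.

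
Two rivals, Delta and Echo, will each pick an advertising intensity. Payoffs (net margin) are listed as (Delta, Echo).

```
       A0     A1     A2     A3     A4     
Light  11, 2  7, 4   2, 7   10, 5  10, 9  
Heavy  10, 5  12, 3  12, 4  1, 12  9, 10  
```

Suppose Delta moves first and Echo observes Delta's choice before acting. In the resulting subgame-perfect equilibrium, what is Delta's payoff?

Backward induction with Delta moving first.
- Light: BR = A4, leader payoff 10.
- Heavy: BR = A3, leader payoff 1.
Delta's induced payoffs are 10, 1, so Delta commits to Light. Subgame-perfect outcome: (Light, A4) with payoffs (10, 9).

10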